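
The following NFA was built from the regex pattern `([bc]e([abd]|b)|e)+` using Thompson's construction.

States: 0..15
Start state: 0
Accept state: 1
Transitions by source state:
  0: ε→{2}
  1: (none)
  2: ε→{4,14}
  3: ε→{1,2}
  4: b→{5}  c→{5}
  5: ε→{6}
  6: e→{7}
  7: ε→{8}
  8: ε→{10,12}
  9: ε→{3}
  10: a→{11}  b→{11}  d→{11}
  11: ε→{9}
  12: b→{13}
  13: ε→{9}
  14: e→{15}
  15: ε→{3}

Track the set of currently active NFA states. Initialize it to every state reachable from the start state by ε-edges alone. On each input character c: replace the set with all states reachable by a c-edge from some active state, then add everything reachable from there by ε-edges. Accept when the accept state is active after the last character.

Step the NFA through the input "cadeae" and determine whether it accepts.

Answer: REJECT

Steps:
initial (ε-close {0}): {0,2,4,14}
'c' @ 1: {5,6}
'a' @ 2: {}  — state set empty
rest 'deae' ignored (set empty)
end set {} — state 1 not in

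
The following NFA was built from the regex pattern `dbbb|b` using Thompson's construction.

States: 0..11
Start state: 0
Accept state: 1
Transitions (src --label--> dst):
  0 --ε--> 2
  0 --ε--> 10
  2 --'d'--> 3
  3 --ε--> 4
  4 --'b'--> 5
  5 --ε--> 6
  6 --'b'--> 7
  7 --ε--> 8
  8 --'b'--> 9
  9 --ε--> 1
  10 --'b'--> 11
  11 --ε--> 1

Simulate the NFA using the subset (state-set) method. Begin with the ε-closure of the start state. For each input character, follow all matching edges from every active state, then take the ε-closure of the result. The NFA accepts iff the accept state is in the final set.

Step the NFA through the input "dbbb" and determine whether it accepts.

S₀ = ε-closure({0}) = {0,2,10}
'd' @ 1: {3,4}
'b' @ 2: {5,6}
'b' @ 3: {7,8}
'b' @ 4: {1,9}  (accept∈set)
final: {1,9}; accept 1 in set

Answer: ACCEPT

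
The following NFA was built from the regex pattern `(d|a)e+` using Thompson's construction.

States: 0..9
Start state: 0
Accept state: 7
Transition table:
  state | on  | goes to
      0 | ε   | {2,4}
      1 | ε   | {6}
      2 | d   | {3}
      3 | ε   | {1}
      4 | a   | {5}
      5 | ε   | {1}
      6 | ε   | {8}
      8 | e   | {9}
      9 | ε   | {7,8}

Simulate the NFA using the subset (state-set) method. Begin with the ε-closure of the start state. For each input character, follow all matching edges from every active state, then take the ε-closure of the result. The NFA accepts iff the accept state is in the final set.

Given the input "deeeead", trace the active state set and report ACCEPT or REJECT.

S₀ = ε-closure({0}) = {0,2,4}
'd' @ 1: {1,3,6,8}
'e' @ 2: {7,8,9}  ✓accept
'e' @ 3: {7,8,9}  ✓accept
'e' @ 4: {7,8,9}  ✓accept
'e' @ 5: {7,8,9}  ✓accept
'a' @ 6: {}  — state set empty
rest 'd' ignored (set empty)
end set {} — state 7 not in

Answer: REJECT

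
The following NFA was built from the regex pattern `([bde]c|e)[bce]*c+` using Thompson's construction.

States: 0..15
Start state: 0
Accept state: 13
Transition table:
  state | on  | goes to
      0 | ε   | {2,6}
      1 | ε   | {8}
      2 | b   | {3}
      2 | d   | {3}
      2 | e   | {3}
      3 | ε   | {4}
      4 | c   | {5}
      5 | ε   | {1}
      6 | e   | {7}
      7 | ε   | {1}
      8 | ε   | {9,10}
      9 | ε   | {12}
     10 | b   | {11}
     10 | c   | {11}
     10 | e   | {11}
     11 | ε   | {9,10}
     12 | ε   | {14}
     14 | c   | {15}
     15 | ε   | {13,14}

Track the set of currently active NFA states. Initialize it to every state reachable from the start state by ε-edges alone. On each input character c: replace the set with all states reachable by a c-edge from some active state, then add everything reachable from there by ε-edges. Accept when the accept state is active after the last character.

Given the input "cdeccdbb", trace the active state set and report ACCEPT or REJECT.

Answer: REJECT

Derivation:
initial (ε-close {0}): {0,2,6}
'c' @ 1: {}  — dead — no transitions
rest 'deccdbb' ignored (set empty)
end set {} — state 13 not in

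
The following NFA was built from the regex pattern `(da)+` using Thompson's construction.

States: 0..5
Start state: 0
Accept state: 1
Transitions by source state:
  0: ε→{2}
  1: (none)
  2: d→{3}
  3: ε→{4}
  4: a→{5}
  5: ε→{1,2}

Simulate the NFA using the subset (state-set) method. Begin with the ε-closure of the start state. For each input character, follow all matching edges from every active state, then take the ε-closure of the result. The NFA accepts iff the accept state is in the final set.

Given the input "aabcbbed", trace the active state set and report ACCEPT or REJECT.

Answer: REJECT

Derivation:
start: ε-closure({0}) = {0,2}
'a' @ 1: {}  — dead — no transitions
rest 'abcbbed' ignored (set empty)
final: {}; accept 1 not in set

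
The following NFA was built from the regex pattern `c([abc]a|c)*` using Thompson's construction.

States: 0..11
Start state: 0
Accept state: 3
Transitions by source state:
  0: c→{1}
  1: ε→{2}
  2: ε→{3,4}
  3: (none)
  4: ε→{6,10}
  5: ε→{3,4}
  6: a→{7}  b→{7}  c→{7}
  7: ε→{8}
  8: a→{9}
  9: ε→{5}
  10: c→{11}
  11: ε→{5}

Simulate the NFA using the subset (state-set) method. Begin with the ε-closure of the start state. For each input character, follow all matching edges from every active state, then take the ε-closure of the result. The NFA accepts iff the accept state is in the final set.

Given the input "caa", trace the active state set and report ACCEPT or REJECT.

Answer: ACCEPT

Derivation:
S₀ = ε-closure({0}) = {0}
'c' @ 1: {1,2,3,4,6,10}  ✓accept
'a' @ 2: {7,8}
'a' @ 3: {3,4,5,6,9,10}  ✓accept
end set {3,4,5,6,9,10} — state 3 in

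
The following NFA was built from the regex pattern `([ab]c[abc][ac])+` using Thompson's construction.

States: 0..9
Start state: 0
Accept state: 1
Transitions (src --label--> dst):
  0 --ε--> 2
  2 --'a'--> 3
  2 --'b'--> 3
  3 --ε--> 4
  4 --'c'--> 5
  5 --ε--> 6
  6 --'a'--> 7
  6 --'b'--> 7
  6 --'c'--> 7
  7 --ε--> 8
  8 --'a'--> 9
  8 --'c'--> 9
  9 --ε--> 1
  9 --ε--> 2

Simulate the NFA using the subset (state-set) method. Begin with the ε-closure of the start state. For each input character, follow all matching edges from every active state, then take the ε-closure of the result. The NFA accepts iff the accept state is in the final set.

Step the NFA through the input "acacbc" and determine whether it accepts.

Answer: REJECT

Trace:
S₀ = ε-closure({0}) = {0,2}
'a' @ 1: {3,4}
'c' @ 2: {5,6}
'a' @ 3: {7,8}
'c' @ 4: {1,2,9}  [accepting]
'b' @ 5: {3,4}
'c' @ 6: {5,6}
after full input: {5,6}  (accept=1 not in)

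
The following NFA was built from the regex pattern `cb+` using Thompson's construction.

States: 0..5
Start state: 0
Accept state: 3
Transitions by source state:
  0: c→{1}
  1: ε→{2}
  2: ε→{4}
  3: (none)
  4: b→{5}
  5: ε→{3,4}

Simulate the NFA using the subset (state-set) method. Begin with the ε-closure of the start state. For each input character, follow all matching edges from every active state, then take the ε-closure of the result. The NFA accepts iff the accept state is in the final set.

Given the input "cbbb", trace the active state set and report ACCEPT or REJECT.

initial (ε-close {0}): {0}
'c' @ 1: {1,2,4}
'b' @ 2: {3,4,5}  (accept∈set)
'b' @ 3: {3,4,5}  (accept∈set)
'b' @ 4: {3,4,5}  (accept∈set)
final: {3,4,5}; accept 3 in set

Answer: ACCEPT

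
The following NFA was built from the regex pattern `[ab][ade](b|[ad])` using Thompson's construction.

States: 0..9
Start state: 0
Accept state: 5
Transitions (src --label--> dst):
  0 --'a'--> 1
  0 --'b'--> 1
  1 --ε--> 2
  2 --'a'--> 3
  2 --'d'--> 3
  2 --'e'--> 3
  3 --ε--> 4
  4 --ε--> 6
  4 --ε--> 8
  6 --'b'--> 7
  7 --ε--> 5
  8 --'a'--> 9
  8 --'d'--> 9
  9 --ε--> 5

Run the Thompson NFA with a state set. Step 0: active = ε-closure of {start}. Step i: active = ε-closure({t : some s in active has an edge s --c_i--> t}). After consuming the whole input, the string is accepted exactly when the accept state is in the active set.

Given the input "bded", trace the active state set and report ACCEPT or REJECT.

Answer: REJECT

Steps:
initial (ε-close {0}): {0}
'b' @ 1: {1,2}
'd' @ 2: {3,4,6,8}
'e' @ 3: {}  — dead — no transitions
rest 'd' ignored (set empty)
after full input: {}  (accept=5 not in)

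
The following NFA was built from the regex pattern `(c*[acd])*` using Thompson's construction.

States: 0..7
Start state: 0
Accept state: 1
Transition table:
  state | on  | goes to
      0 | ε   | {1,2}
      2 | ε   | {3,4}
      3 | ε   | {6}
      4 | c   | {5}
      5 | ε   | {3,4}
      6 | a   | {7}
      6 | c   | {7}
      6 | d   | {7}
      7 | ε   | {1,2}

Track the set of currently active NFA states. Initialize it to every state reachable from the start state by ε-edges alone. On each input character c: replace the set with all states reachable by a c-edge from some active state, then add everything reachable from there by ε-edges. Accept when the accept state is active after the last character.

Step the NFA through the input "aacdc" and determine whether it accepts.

Answer: ACCEPT

Trace:
start: ε-closure({0}) = {0,1,2,3,4,6}
'a' @ 1: {1,2,3,4,6,7}  ✓accept
'a' @ 2: {1,2,3,4,6,7}  ✓accept
'c' @ 3: {1,2,3,4,5,6,7}  ✓accept
'd' @ 4: {1,2,3,4,6,7}  ✓accept
'c' @ 5: {1,2,3,4,5,6,7}  ✓accept
after full input: {1,2,3,4,5,6,7}  (accept=1 in)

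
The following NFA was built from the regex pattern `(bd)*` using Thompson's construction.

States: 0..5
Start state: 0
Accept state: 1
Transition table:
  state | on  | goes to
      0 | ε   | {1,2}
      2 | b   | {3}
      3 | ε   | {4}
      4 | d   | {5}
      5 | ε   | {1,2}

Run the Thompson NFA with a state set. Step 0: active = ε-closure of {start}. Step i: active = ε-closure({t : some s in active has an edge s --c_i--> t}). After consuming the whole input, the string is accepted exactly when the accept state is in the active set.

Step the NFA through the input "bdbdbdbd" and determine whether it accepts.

Answer: ACCEPT

Trace:
S₀ = ε-closure({0}) = {0,1,2}
'b' @ 1: {3,4}
'd' @ 2: {1,2,5}  (accept∈set)
'b' @ 3: {3,4}
'd' @ 4: {1,2,5}  (accept∈set)
'b' @ 5: {3,4}
'd' @ 6: {1,2,5}  (accept∈set)
'b' @ 7: {3,4}
'd' @ 8: {1,2,5}  (accept∈set)
after full input: {1,2,5}  (accept=1 in)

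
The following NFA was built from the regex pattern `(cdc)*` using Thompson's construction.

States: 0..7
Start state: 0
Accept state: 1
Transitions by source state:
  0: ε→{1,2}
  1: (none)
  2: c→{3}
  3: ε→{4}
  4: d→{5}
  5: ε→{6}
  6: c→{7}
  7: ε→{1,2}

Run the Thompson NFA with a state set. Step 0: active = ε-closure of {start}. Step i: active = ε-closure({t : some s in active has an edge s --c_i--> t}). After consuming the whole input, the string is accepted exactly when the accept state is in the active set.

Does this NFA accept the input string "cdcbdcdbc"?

S₀ = ε-closure({0}) = {0,1,2}
'c' @ 1: {3,4}
'd' @ 2: {5,6}
'c' @ 3: {1,2,7}  ✓accept
'b' @ 4: {}  — dead — no transitions
rest 'dcdbc' ignored (set empty)
end set {} — state 1 not in

Answer: REJECT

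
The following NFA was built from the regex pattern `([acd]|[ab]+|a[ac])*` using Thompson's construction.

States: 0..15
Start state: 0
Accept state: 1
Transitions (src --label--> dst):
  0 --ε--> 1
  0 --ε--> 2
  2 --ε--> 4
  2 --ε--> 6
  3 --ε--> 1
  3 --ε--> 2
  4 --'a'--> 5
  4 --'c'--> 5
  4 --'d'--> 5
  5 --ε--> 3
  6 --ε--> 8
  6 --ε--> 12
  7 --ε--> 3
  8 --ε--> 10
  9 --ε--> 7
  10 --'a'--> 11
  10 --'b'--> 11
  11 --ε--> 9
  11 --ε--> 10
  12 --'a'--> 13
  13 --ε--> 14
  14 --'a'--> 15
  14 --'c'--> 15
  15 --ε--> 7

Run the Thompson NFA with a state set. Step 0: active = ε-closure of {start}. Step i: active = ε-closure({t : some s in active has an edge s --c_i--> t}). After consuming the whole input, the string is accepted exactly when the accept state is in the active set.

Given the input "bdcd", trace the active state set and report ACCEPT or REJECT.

start: ε-closure({0}) = {0,1,2,4,6,8,10,12}
'b' @ 1: {1,2,3,4,6,7,8,9,10,11,12}  (accept∈set)
'd' @ 2: {1,2,3,4,5,6,8,10,12}  (accept∈set)
'c' @ 3: {1,2,3,4,5,6,8,10,12}  (accept∈set)
'd' @ 4: {1,2,3,4,5,6,8,10,12}  (accept∈set)
after full input: {1,2,3,4,5,6,8,10,12}  (accept=1 in)

Answer: ACCEPT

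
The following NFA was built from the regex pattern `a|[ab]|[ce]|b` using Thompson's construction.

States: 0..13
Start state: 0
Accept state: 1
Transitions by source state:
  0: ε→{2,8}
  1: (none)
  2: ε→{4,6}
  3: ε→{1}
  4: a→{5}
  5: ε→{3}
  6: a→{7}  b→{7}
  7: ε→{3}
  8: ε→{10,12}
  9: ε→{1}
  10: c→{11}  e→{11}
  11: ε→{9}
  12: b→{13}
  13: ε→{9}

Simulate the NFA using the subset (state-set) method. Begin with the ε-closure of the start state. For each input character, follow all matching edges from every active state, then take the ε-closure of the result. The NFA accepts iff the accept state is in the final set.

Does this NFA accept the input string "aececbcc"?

S₀ = ε-closure({0}) = {0,2,4,6,8,10,12}
'a' @ 1: {1,3,5,7}  (accept∈set)
'e' @ 2: {}  — no active states
rest 'cecbcc' ignored (set empty)
after full input: {}  (accept=1 not in)

Answer: REJECT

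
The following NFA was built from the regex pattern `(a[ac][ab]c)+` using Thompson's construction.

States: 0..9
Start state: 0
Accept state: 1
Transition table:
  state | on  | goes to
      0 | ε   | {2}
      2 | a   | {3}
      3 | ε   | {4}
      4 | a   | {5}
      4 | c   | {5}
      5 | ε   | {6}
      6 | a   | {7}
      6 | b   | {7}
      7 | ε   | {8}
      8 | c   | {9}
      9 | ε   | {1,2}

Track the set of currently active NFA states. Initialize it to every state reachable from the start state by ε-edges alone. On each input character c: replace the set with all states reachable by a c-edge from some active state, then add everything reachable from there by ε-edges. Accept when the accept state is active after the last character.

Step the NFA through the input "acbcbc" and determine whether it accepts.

Answer: REJECT

Steps:
S₀ = ε-closure({0}) = {0,2}
'a' @ 1: {3,4}
'c' @ 2: {5,6}
'b' @ 3: {7,8}
'c' @ 4: {1,2,9}  [accepting]
'b' @ 5: {}  — no active states
rest 'c' ignored (set empty)
after full input: {}  (accept=1 not in)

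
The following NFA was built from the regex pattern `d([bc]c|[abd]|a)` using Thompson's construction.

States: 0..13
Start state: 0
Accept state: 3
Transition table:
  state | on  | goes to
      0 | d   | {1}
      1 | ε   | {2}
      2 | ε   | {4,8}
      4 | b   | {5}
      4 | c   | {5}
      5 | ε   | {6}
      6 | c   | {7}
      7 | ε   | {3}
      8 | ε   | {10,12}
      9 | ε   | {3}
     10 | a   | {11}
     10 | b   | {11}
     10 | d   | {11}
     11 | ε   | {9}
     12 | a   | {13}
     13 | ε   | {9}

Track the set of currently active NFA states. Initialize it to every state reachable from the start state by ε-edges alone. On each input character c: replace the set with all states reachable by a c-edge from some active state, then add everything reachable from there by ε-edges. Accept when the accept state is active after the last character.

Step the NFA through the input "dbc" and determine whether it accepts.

S₀ = ε-closure({0}) = {0}
'd' @ 1: {1,2,4,8,10,12}
'b' @ 2: {3,5,6,9,11}  (accept∈set)
'c' @ 3: {3,7}  (accept∈set)
after full input: {3,7}  (accept=3 in)

Answer: ACCEPT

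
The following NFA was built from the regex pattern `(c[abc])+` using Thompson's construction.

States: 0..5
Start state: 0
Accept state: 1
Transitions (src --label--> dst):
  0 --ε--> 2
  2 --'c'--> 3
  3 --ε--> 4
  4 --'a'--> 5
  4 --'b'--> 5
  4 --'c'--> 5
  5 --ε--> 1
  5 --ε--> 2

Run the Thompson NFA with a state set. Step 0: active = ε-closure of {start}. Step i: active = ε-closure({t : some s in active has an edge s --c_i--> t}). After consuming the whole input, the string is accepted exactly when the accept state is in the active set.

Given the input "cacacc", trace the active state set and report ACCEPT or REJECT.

Answer: ACCEPT

Derivation:
initial (ε-close {0}): {0,2}
'c' @ 1: {3,4}
'a' @ 2: {1,2,5}  (accept∈set)
'c' @ 3: {3,4}
'a' @ 4: {1,2,5}  (accept∈set)
'c' @ 5: {3,4}
'c' @ 6: {1,2,5}  (accept∈set)
final: {1,2,5}; accept 1 in set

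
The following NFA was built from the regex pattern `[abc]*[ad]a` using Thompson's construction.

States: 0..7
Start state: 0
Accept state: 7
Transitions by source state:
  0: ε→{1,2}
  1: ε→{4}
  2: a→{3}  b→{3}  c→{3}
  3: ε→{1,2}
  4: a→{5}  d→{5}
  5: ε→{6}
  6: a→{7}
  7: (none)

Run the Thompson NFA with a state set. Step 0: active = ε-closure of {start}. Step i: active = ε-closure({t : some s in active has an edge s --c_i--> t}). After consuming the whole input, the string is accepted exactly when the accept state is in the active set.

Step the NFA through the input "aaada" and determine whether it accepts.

Answer: ACCEPT

Steps:
S₀ = ε-closure({0}) = {0,1,2,4}
'a' @ 1: {1,2,3,4,5,6}
'a' @ 2: {1,2,3,4,5,6,7}  [accepting]
'a' @ 3: {1,2,3,4,5,6,7}  [accepting]
'd' @ 4: {5,6}
'a' @ 5: {7}  [accepting]
after full input: {7}  (accept=7 in)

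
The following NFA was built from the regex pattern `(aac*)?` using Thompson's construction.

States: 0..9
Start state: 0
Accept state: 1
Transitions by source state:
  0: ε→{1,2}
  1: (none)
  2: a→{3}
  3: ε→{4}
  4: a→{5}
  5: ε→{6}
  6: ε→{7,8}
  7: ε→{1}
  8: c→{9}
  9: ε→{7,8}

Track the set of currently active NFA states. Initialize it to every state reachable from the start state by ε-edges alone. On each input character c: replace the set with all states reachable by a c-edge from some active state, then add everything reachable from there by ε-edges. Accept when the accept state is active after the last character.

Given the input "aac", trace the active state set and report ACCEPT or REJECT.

Answer: ACCEPT

Trace:
start: ε-closure({0}) = {0,1,2}
'a' @ 1: {3,4}
'a' @ 2: {1,5,6,7,8}  [accepting]
'c' @ 3: {1,7,8,9}  [accepting]
after full input: {1,7,8,9}  (accept=1 in)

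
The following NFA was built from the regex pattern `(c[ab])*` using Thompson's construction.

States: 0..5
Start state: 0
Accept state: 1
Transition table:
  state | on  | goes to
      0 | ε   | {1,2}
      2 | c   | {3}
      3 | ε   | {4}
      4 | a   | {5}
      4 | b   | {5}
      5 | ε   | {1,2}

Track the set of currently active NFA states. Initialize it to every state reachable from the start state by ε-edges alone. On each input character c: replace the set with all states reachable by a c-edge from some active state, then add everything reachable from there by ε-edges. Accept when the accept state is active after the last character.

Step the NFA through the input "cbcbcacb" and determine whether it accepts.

Answer: ACCEPT

Derivation:
S₀ = ε-closure({0}) = {0,1,2}
'c' @ 1: {3,4}
'b' @ 2: {1,2,5}  [accepting]
'c' @ 3: {3,4}
'b' @ 4: {1,2,5}  [accepting]
'c' @ 5: {3,4}
'a' @ 6: {1,2,5}  [accepting]
'c' @ 7: {3,4}
'b' @ 8: {1,2,5}  [accepting]
final: {1,2,5}; accept 1 in set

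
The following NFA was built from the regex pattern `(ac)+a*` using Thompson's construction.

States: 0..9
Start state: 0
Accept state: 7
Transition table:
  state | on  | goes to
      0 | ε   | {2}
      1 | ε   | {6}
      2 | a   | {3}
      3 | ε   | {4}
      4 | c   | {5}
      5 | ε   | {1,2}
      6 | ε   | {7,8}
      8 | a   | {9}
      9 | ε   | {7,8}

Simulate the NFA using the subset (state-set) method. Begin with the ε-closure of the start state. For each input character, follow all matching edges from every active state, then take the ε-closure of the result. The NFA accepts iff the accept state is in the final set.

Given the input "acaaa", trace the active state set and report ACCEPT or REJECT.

start: ε-closure({0}) = {0,2}
'a' @ 1: {3,4}
'c' @ 2: {1,2,5,6,7,8}  (accept∈set)
'a' @ 3: {3,4,7,8,9}  (accept∈set)
'a' @ 4: {7,8,9}  (accept∈set)
'a' @ 5: {7,8,9}  (accept∈set)
end set {7,8,9} — state 7 in

Answer: ACCEPT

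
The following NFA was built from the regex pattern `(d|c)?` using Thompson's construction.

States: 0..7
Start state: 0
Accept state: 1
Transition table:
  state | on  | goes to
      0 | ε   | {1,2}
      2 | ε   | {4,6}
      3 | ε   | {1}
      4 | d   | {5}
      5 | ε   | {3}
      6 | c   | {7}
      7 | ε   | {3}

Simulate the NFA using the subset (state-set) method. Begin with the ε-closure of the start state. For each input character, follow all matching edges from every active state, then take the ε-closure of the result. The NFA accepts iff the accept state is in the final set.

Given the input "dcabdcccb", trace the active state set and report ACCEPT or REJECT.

initial (ε-close {0}): {0,1,2,4,6}
'd' @ 1: {1,3,5}  (accept∈set)
'c' @ 2: {}  — no active states
rest 'abdcccb' ignored (set empty)
end set {} — state 1 not in

Answer: REJECT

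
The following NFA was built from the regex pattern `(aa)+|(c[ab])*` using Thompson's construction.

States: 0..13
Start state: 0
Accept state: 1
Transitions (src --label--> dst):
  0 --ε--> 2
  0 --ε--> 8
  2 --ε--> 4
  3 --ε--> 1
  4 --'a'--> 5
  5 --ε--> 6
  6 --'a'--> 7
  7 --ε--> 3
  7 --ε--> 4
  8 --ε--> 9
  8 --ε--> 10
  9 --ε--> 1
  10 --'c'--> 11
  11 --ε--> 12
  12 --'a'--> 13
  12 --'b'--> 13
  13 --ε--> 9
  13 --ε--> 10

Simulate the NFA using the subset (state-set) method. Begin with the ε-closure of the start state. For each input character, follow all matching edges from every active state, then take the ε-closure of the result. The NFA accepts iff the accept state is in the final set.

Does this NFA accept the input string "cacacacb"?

start: ε-closure({0}) = {0,1,2,4,8,9,10}
'c' @ 1: {11,12}
'a' @ 2: {1,9,10,13}  [accepting]
'c' @ 3: {11,12}
'a' @ 4: {1,9,10,13}  [accepting]
'c' @ 5: {11,12}
'a' @ 6: {1,9,10,13}  [accepting]
'c' @ 7: {11,12}
'b' @ 8: {1,9,10,13}  [accepting]
end set {1,9,10,13} — state 1 in

Answer: ACCEPT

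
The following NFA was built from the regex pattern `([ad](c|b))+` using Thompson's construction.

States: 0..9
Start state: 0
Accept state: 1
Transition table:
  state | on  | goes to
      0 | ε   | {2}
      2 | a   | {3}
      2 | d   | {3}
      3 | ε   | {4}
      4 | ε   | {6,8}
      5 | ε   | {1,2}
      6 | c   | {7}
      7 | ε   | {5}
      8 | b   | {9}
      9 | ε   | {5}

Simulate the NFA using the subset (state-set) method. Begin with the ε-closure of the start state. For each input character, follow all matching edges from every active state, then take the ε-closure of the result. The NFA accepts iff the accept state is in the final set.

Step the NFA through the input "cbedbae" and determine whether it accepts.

start: ε-closure({0}) = {0,2}
'c' @ 1: {}  — state set empty
rest 'bedbae' ignored (set empty)
end set {} — state 1 not in

Answer: REJECT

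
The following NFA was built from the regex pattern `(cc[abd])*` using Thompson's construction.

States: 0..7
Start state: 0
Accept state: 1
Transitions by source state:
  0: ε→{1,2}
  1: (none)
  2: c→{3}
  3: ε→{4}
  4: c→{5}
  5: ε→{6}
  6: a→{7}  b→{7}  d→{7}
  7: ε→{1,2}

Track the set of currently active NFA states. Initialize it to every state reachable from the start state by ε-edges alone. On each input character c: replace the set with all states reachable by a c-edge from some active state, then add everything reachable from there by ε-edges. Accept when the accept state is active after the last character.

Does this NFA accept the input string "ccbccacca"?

S₀ = ε-closure({0}) = {0,1,2}
'c' @ 1: {3,4}
'c' @ 2: {5,6}
'b' @ 3: {1,2,7}  [accepting]
'c' @ 4: {3,4}
'c' @ 5: {5,6}
'a' @ 6: {1,2,7}  [accepting]
'c' @ 7: {3,4}
'c' @ 8: {5,6}
'a' @ 9: {1,2,7}  [accepting]
final: {1,2,7}; accept 1 in set

Answer: ACCEPT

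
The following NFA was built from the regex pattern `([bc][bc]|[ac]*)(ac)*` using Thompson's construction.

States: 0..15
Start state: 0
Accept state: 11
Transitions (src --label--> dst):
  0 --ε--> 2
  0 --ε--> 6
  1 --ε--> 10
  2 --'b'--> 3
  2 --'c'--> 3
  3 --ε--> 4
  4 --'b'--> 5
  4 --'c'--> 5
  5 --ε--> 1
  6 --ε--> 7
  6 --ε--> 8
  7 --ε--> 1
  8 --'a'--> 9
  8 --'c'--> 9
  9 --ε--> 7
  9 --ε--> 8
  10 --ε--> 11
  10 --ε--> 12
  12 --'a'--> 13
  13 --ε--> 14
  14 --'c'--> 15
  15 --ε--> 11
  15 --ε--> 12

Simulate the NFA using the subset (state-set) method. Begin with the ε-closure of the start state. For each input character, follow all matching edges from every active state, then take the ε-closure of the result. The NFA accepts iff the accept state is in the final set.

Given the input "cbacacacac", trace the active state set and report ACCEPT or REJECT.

initial (ε-close {0}): {0,1,2,6,7,8,10,11,12}
'c' @ 1: {1,3,4,7,8,9,10,11,12}  (accept∈set)
'b' @ 2: {1,5,10,11,12}  (accept∈set)
'a' @ 3: {13,14}
'c' @ 4: {11,12,15}  (accept∈set)
'a' @ 5: {13,14}
'c' @ 6: {11,12,15}  (accept∈set)
'a' @ 7: {13,14}
'c' @ 8: {11,12,15}  (accept∈set)
'a' @ 9: {13,14}
'c' @ 10: {11,12,15}  (accept∈set)
final: {11,12,15}; accept 11 in set

Answer: ACCEPT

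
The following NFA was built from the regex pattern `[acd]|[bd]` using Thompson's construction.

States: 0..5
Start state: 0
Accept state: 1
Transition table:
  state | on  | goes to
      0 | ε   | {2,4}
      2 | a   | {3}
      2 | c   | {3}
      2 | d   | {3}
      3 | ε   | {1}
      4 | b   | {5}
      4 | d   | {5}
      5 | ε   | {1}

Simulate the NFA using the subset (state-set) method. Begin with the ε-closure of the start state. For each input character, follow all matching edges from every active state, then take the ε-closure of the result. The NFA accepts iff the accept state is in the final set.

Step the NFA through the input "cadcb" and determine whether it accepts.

start: ε-closure({0}) = {0,2,4}
'c' @ 1: {1,3}  (accept∈set)
'a' @ 2: {}  — dead — no transitions
rest 'dcb' ignored (set empty)
end set {} — state 1 not in

Answer: REJECT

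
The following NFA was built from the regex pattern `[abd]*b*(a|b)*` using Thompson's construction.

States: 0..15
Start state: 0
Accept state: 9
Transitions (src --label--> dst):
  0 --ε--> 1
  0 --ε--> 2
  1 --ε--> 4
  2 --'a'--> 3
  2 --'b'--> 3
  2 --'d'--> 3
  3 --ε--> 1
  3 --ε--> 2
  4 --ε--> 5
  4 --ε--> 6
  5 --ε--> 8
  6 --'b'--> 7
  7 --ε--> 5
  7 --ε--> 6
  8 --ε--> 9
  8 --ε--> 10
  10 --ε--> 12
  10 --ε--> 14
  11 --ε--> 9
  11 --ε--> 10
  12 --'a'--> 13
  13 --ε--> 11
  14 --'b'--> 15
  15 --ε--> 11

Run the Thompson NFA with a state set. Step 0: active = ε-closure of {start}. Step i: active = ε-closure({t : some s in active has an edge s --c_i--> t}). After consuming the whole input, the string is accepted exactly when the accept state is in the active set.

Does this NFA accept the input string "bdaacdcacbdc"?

Answer: REJECT

Trace:
start: ε-closure({0}) = {0,1,2,4,5,6,8,9,10,12,14}
'b' @ 1: {1,2,3,4,5,6,7,8,9,10,11,12,14,15}  (accept∈set)
'd' @ 2: {1,2,3,4,5,6,8,9,10,12,14}  (accept∈set)
'a' @ 3: {1,2,3,4,5,6,8,9,10,11,12,13,14}  (accept∈set)
'a' @ 4: {1,2,3,4,5,6,8,9,10,11,12,13,14}  (accept∈set)
'c' @ 5: {}  — dead — no transitions
rest 'dcacbdc' ignored (set empty)
end set {} — state 9 not in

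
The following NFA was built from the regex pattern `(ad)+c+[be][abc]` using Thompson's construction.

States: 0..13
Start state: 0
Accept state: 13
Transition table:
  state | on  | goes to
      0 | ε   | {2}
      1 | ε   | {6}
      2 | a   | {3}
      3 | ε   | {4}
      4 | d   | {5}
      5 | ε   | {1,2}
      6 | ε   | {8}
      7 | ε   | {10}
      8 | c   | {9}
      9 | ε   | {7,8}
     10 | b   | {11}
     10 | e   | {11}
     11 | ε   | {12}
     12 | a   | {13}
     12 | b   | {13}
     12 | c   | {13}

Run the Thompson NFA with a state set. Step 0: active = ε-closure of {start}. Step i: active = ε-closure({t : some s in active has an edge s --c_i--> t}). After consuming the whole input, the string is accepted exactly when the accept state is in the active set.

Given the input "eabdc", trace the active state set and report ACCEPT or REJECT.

Answer: REJECT

Steps:
S₀ = ε-closure({0}) = {0,2}
'e' @ 1: {}  — no active states
rest 'abdc' ignored (set empty)
end set {} — state 13 not in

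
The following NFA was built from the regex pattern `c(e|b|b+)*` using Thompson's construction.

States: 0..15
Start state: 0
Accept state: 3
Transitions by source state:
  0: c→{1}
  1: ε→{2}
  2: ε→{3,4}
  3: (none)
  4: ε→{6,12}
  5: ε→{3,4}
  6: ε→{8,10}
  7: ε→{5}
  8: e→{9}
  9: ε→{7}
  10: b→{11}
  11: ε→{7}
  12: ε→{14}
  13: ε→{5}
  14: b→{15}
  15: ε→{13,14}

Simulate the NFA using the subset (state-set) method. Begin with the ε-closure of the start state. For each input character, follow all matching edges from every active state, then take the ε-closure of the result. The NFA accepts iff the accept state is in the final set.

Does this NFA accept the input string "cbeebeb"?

Answer: ACCEPT

Steps:
S₀ = ε-closure({0}) = {0}
'c' @ 1: {1,2,3,4,6,8,10,12,14}  [accepting]
'b' @ 2: {3,4,5,6,7,8,10,11,12,13,14,15}  [accepting]
'e' @ 3: {3,4,5,6,7,8,9,10,12,14}  [accepting]
'e' @ 4: {3,4,5,6,7,8,9,10,12,14}  [accepting]
'b' @ 5: {3,4,5,6,7,8,10,11,12,13,14,15}  [accepting]
'e' @ 6: {3,4,5,6,7,8,9,10,12,14}  [accepting]
'b' @ 7: {3,4,5,6,7,8,10,11,12,13,14,15}  [accepting]
end set {3,4,5,6,7,8,10,11,12,13,14,15} — state 3 in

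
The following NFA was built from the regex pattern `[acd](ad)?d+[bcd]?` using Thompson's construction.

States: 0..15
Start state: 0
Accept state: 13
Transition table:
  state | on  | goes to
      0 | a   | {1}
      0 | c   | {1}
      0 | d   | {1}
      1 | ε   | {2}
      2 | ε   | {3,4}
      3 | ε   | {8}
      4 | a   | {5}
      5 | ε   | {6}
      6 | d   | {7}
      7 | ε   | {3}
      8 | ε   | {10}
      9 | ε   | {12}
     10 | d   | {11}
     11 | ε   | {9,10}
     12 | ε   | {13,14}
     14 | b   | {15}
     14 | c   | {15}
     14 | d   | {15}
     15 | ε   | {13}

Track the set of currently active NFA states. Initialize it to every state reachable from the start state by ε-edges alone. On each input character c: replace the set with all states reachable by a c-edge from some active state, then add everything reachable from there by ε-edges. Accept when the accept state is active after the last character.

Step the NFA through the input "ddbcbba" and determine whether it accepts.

Answer: REJECT

Trace:
start: ε-closure({0}) = {0}
'd' @ 1: {1,2,3,4,8,10}
'd' @ 2: {9,10,11,12,13,14}  (accept∈set)
'b' @ 3: {13,15}  (accept∈set)
'c' @ 4: {}  — dead — no transitions
rest 'bba' ignored (set empty)
final: {}; accept 13 not in set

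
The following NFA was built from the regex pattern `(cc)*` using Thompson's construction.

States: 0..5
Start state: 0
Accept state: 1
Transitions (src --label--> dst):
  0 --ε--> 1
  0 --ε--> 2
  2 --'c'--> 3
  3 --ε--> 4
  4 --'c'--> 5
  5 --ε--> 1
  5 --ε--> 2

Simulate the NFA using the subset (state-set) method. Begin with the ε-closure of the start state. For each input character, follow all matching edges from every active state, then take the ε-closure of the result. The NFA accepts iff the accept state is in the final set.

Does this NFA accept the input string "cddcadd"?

Answer: REJECT

Steps:
S₀ = ε-closure({0}) = {0,1,2}
'c' @ 1: {3,4}
'd' @ 2: {}  — dead — no transitions
rest 'dcadd' ignored (set empty)
end set {} — state 1 not in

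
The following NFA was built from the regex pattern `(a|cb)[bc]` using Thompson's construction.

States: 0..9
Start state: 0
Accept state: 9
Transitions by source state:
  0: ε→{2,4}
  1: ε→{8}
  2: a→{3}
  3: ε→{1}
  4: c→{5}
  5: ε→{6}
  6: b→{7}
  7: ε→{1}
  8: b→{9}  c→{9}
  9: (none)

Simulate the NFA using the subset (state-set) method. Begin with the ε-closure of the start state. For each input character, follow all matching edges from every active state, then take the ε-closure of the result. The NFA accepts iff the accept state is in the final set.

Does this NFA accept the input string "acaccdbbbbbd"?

Answer: REJECT

Derivation:
S₀ = ε-closure({0}) = {0,2,4}
'a' @ 1: {1,3,8}
'c' @ 2: {9}  (accept∈set)
'a' @ 3: {}  — dead — no transitions
rest 'ccdbbbbbd' ignored (set empty)
final: {}; accept 9 not in set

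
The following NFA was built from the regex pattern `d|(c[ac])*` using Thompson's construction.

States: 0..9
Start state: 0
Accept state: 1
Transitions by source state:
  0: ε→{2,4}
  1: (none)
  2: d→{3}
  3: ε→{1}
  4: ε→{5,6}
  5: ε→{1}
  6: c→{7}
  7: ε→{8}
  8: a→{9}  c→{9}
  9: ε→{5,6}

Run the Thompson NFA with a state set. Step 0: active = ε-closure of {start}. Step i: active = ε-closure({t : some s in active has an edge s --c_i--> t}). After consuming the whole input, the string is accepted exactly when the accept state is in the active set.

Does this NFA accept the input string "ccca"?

Answer: ACCEPT

Steps:
S₀ = ε-closure({0}) = {0,1,2,4,5,6}
'c' @ 1: {7,8}
'c' @ 2: {1,5,6,9}  [accepting]
'c' @ 3: {7,8}
'a' @ 4: {1,5,6,9}  [accepting]
after full input: {1,5,6,9}  (accept=1 in)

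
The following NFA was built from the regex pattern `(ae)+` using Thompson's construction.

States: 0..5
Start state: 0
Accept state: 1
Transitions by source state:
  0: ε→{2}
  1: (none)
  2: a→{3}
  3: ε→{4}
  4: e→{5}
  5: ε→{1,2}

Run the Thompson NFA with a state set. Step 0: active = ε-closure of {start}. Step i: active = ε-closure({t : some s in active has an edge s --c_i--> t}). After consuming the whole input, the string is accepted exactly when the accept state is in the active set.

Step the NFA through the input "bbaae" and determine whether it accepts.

start: ε-closure({0}) = {0,2}
'b' @ 1: {}  — dead — no transitions
rest 'baae' ignored (set empty)
after full input: {}  (accept=1 not in)

Answer: REJECT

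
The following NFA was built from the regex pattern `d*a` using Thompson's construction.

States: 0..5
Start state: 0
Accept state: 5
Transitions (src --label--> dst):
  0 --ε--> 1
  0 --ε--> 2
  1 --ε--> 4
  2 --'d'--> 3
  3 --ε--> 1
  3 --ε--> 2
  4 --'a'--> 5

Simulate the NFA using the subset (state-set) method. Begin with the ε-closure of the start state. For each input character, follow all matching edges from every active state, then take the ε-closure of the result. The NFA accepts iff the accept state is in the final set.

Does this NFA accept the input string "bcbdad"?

Answer: REJECT

Steps:
S₀ = ε-closure({0}) = {0,1,2,4}
'b' @ 1: {}  — dead — no transitions
rest 'cbdad' ignored (set empty)
end set {} — state 5 not in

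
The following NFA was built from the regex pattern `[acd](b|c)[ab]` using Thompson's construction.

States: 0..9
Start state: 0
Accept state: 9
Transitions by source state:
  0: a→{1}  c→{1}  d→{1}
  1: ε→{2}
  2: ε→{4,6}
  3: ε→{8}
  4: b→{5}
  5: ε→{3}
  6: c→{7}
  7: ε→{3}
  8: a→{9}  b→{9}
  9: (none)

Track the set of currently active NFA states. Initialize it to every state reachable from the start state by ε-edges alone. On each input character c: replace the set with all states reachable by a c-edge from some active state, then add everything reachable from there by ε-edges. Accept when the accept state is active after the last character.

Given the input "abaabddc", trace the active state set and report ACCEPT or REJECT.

S₀ = ε-closure({0}) = {0}
'a' @ 1: {1,2,4,6}
'b' @ 2: {3,5,8}
'a' @ 3: {9}  [accepting]
'a' @ 4: {}  — state set empty
rest 'bddc' ignored (set empty)
final: {}; accept 9 not in set

Answer: REJECT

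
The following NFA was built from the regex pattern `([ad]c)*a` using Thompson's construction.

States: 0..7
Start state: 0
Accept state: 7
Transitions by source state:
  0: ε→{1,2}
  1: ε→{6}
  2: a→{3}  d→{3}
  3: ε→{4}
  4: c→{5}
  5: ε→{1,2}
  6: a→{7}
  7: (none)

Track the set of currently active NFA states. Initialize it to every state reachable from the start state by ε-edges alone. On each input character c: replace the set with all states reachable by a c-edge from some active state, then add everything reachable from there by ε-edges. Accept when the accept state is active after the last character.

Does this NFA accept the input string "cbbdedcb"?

initial (ε-close {0}): {0,1,2,6}
'c' @ 1: {}  — no active states
rest 'bbdedcb' ignored (set empty)
final: {}; accept 7 not in set

Answer: REJECT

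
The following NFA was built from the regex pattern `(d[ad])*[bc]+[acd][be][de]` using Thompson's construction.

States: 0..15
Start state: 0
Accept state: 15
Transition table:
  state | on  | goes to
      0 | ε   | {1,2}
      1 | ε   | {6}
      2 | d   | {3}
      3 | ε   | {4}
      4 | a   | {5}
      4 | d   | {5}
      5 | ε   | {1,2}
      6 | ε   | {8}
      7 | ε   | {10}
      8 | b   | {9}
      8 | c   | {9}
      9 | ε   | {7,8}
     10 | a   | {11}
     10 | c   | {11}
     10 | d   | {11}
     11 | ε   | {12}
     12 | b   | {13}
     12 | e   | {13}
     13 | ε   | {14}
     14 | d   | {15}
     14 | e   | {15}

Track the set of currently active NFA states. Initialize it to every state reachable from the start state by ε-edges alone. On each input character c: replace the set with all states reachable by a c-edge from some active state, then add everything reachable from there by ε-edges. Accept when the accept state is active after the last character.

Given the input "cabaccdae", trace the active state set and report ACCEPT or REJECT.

initial (ε-close {0}): {0,1,2,6,8}
'c' @ 1: {7,8,9,10}
'a' @ 2: {11,12}
'b' @ 3: {13,14}
'a' @ 4: {}  — dead — no transitions
rest 'ccdae' ignored (set empty)
final: {}; accept 15 not in set

Answer: REJECT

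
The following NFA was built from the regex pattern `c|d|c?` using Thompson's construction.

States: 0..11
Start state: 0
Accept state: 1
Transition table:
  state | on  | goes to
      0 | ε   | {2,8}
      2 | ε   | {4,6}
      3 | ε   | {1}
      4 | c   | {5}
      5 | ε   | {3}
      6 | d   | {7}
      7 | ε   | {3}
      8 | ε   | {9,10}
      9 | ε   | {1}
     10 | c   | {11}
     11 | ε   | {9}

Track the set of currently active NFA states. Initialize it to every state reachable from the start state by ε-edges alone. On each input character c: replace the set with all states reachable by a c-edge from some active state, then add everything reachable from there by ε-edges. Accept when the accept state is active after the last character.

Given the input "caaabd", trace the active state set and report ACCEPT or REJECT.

Answer: REJECT

Trace:
initial (ε-close {0}): {0,1,2,4,6,8,9,10}
'c' @ 1: {1,3,5,9,11}  [accepting]
'a' @ 2: {}  — dead — no transitions
rest 'aabd' ignored (set empty)
final: {}; accept 1 not in set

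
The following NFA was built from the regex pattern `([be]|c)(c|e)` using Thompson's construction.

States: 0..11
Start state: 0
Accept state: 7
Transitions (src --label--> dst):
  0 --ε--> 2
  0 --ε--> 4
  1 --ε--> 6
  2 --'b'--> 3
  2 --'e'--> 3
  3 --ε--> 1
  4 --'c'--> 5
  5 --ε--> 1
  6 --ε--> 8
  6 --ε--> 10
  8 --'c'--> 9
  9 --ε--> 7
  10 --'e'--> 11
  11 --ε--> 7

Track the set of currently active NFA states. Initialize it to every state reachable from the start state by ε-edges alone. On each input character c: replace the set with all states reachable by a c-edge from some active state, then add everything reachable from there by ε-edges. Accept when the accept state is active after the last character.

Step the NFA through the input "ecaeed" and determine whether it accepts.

Answer: REJECT

Trace:
initial (ε-close {0}): {0,2,4}
'e' @ 1: {1,3,6,8,10}
'c' @ 2: {7,9}  (accept∈set)
'a' @ 3: {}  — dead — no transitions
rest 'eed' ignored (set empty)
end set {} — state 7 not in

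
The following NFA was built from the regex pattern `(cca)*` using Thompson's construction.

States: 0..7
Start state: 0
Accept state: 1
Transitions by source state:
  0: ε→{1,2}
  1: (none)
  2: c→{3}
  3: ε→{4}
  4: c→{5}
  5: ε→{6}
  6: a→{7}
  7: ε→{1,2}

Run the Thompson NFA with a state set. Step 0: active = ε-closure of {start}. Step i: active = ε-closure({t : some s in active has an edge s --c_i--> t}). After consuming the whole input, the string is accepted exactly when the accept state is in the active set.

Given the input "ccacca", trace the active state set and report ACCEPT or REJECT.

start: ε-closure({0}) = {0,1,2}
'c' @ 1: {3,4}
'c' @ 2: {5,6}
'a' @ 3: {1,2,7}  ✓accept
'c' @ 4: {3,4}
'c' @ 5: {5,6}
'a' @ 6: {1,2,7}  ✓accept
end set {1,2,7} — state 1 in

Answer: ACCEPT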